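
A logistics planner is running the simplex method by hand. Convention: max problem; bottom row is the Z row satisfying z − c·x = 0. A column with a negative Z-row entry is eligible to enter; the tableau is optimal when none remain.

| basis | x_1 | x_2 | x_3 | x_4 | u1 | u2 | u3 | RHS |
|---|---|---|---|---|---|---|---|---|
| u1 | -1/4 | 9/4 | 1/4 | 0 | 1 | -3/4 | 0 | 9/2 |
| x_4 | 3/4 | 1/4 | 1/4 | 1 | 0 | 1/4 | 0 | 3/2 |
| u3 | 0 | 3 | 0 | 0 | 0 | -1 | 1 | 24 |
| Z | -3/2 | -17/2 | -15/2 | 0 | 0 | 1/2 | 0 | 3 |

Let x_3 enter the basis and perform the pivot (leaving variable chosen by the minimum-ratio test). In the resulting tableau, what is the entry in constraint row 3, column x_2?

Ratio test on column x_3 — row 1: (9/2)/(1/4) = 18; row 2: (3/2)/(1/4) = 6; row 3: entry 0 ≤ 0. Minimum is 6 at row 2 (x_4 leaves); pivot element 1/4.
Divide row 2 by 1/4; eliminate column x_3 from the other rows.
Row 3 update in column x_2: 3 − 0·1 = 3.

3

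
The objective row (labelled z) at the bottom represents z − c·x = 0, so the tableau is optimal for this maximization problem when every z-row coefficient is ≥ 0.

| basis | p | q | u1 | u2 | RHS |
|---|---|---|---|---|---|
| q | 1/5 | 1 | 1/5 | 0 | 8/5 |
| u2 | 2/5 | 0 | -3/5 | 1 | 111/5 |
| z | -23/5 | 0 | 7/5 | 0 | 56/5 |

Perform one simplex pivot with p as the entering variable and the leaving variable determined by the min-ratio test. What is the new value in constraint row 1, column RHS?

8

Ratio test on column p — row 1: (8/5)/(1/5) = 8; row 2: (111/5)/(2/5) = 111/2. Minimum is 8 at row 1 (q leaves); pivot element 1/5.
Divide row 1 by 1/5; eliminate column p from the other rows.
In the new row 1, the RHS entry is the old entry divided by the pivot: (8/5)/(1/5) = 8.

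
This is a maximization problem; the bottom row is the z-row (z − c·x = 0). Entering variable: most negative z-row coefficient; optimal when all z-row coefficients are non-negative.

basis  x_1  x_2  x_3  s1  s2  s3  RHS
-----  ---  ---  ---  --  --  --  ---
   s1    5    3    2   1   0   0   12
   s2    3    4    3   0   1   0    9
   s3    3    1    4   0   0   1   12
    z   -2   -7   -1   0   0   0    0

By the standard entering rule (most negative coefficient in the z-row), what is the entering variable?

x_2

Negative z-row entries: x_1: -2, x_2: -7, x_3: -1.
The most negative is -7 in column x_2, so x_2 enters.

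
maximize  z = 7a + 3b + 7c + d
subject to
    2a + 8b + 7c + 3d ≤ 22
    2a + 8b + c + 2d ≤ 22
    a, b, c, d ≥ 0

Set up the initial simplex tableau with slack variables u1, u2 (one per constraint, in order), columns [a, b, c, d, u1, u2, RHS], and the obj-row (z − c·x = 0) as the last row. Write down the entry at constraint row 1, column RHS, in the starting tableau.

The RHS of constraint 1 is b_1 = 22.

22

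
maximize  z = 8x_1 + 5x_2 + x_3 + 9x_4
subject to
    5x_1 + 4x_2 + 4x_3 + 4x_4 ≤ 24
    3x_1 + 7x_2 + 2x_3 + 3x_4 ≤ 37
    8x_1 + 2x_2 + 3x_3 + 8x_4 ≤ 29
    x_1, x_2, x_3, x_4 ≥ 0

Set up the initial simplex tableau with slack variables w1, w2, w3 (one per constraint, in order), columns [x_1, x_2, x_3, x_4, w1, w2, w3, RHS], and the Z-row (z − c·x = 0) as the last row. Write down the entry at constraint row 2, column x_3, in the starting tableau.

2

Constraint 2 has coefficient 2 on x_3.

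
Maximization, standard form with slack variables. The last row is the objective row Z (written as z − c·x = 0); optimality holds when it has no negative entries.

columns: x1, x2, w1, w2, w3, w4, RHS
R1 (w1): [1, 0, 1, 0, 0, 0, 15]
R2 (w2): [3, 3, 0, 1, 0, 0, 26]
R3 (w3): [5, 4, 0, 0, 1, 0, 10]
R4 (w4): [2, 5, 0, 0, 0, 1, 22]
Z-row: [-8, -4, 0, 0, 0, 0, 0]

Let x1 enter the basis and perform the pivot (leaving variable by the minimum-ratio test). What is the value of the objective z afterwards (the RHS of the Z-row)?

16

Ratio test on column x1 — row 1: 15/1 = 15; row 2: 26/3 = 26/3; row 3: 10/5 = 2; row 4: 22/2 = 11. Minimum is 2 at row 3 (w3 leaves); pivot element 5.
Pivot on row 3; the Z-row RHS becomes 0 − (-8)·2 = 16.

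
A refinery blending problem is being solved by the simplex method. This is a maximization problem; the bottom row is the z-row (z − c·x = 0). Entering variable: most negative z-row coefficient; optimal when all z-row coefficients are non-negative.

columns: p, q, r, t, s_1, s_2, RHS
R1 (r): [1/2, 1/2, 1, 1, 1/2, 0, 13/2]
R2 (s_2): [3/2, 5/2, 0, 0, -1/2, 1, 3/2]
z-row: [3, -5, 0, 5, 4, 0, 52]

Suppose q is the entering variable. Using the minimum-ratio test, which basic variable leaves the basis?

s_2

Column q entries and ratios — r: (13/2)/(1/2) = 13; s_2: (3/2)/(5/2) = 3/5.
Smallest ratio is 3/5 in the row of s_2, so s_2 leaves.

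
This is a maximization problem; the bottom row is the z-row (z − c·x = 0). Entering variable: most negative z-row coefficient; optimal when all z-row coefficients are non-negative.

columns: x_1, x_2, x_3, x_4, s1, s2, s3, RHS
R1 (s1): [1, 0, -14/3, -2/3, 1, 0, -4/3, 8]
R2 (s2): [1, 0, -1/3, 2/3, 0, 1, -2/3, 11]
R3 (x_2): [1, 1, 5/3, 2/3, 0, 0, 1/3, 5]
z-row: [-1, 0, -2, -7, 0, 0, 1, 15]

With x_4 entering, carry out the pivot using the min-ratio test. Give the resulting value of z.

135/2

Ratio test on column x_4 — row 1: entry -2/3 ≤ 0; row 2: 11/(2/3) = 33/2; row 3: 5/(2/3) = 15/2. Minimum is 15/2 at row 3 (x_2 leaves); pivot element 2/3.
Pivot on row 3; the z-row RHS becomes 15 − (-7)·(15/2) = 135/2.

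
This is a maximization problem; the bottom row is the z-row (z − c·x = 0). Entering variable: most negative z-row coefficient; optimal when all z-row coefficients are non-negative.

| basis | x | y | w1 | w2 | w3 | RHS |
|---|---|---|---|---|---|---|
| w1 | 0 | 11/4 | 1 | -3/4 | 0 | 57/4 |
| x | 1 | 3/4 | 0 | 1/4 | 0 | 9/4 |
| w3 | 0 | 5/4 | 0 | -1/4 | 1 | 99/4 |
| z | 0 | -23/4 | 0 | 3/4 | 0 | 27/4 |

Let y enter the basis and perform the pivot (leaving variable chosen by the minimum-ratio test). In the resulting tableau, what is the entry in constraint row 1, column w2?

-5/3

Ratio test on column y — row 1: (57/4)/(11/4) = 57/11; row 2: (9/4)/(3/4) = 3; row 3: (99/4)/(5/4) = 99/5. Minimum is 3 at row 2 (x leaves); pivot element 3/4.
Divide row 2 by 3/4; eliminate column y from the other rows.
Row 1 update in column w2: -3/4 − (11/4)·(1/3) = -5/3.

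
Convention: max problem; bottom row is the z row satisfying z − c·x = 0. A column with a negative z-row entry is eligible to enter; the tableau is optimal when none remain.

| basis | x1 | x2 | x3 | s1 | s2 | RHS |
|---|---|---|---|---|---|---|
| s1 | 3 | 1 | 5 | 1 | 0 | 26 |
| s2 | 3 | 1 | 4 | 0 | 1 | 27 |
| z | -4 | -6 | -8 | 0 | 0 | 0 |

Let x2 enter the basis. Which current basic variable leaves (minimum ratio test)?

Column x2 entries and ratios — s1: 26/1 = 26; s2: 27/1 = 27.
Smallest ratio is 26 in the row of s1, so s1 leaves.

s1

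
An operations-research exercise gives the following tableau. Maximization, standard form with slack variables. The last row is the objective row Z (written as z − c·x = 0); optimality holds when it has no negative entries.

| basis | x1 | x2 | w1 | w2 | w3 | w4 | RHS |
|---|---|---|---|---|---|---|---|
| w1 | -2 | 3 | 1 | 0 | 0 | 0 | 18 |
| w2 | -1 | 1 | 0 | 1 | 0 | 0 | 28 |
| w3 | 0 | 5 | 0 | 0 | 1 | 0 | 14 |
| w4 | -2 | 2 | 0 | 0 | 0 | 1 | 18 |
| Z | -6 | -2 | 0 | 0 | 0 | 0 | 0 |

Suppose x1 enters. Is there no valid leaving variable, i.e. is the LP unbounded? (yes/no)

Every constraint-row entry in column x1 is ≤ 0, so increasing x1 is unbounded.

yes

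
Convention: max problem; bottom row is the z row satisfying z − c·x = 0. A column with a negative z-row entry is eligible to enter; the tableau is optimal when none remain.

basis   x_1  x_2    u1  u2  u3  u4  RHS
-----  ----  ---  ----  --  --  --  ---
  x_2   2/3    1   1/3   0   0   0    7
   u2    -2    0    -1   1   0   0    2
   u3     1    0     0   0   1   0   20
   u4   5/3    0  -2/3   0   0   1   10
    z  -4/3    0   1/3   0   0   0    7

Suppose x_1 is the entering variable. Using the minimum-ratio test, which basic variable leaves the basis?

u4

Column x_1 entries and ratios — x_2: 7/(2/3) = 21/2; u2: -2 ≤ 0, skip; u3: 20/1 = 20; u4: 10/(5/3) = 6.
Smallest ratio is 6 in the row of u4, so u4 leaves.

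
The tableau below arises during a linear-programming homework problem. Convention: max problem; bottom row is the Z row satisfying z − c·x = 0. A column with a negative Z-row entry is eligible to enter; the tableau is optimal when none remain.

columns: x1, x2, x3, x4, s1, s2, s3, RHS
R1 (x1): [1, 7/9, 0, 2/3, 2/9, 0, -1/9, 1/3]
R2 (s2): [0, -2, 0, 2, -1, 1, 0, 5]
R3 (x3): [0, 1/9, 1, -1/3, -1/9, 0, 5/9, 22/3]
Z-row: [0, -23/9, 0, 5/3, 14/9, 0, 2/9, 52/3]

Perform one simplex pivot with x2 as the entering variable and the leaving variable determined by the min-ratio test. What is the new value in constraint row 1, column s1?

2/7

Ratio test on column x2 — row 1: (1/3)/(7/9) = 3/7; row 2: entry -2 ≤ 0; row 3: (22/3)/(1/9) = 66. Minimum is 3/7 at row 1 (x1 leaves); pivot element 7/9.
Divide row 1 by 7/9; eliminate column x2 from the other rows.
In the new row 1, the s1 entry is the old entry divided by the pivot: (2/9)/(7/9) = 2/7.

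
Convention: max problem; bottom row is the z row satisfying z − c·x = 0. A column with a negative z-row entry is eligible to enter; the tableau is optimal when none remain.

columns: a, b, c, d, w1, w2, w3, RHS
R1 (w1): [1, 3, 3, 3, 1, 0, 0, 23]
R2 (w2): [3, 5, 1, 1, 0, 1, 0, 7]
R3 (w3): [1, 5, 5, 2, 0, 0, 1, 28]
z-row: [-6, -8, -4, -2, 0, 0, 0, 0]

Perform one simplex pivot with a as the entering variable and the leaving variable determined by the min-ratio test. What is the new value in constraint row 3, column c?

14/3

Ratio test on column a — row 1: 23/1 = 23; row 2: 7/3 = 7/3; row 3: 28/1 = 28. Minimum is 7/3 at row 2 (w2 leaves); pivot element 3.
Divide row 2 by 3; eliminate column a from the other rows.
Row 3 update in column c: 5 − 1·(1/3) = 14/3.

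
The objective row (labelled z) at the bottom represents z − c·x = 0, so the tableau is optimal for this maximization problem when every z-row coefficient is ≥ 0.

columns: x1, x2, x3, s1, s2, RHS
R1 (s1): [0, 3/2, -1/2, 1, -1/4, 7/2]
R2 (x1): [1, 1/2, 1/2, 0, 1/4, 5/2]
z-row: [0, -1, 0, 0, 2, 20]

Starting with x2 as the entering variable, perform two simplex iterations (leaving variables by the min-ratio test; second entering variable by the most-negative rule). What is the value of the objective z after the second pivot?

23

Ratio test on column x2 — row 1: (7/2)/(3/2) = 7/3; row 2: (5/2)/(1/2) = 5. Minimum is 7/3 at row 1 (s1 leaves); pivot element 3/2.
Pivot on row 1; the z-row RHS becomes 20 − (-1)·(7/3) = 67/3.
Next entering variable (most negative z-row entry -1/3): x3.
Ratio test on column x3 — row 1: entry -1/3 ≤ 0; row 2: (4/3)/(2/3) = 2. Minimum is 2 at row 2 (x1 leaves); pivot element 2/3.
After the second pivot the z-row RHS is 67/3 − (-1/3)·2 = 23.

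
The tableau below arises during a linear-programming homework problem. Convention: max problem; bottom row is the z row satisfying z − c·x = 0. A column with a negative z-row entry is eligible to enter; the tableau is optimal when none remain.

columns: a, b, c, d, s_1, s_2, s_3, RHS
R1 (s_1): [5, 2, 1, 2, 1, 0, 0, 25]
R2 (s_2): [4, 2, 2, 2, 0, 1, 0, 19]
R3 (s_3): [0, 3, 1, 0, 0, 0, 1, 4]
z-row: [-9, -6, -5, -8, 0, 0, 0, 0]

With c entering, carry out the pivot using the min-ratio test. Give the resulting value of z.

20

Ratio test on column c — row 1: 25/1 = 25; row 2: 19/2 = 19/2; row 3: 4/1 = 4. Minimum is 4 at row 3 (s_3 leaves); pivot element 1.
Pivot on row 3; the z-row RHS becomes 0 − (-5)·4 = 20.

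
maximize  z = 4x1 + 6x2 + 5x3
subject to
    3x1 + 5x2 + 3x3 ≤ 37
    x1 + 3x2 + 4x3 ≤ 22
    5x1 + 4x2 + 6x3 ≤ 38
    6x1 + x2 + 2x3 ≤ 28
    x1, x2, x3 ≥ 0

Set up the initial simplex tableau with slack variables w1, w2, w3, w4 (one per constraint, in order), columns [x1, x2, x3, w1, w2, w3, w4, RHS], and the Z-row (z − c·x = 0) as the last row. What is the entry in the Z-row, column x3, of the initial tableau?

-5

The Z-row carries the negated objective coefficients: the x3 entry is -5.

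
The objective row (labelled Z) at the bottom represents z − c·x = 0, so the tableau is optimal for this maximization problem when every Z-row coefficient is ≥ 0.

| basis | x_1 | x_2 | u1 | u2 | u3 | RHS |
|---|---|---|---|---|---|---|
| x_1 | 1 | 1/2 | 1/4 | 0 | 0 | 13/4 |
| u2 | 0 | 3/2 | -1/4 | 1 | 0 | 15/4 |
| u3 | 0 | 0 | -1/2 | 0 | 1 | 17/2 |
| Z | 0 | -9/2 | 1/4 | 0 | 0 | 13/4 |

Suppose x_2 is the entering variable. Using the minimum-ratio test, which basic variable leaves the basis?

Column x_2 entries and ratios — x_1: (13/4)/(1/2) = 13/2; u2: (15/4)/(3/2) = 5/2; u3: 0 ≤ 0, skip.
Smallest ratio is 5/2 in the row of u2, so u2 leaves.

u2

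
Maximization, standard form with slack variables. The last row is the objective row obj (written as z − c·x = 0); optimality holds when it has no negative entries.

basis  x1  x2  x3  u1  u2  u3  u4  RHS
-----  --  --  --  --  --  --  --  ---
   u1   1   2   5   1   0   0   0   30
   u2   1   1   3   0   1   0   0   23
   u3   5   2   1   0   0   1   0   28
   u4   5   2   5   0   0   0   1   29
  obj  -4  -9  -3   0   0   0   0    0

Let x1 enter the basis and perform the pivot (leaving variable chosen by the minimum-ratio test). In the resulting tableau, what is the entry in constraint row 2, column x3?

Ratio test on column x1 — row 1: 30/1 = 30; row 2: 23/1 = 23; row 3: 28/5 = 28/5; row 4: 29/5 = 29/5. Minimum is 28/5 at row 3 (u3 leaves); pivot element 5.
Divide row 3 by 5; eliminate column x1 from the other rows.
Row 2 update in column x3: 3 − 1·(1/5) = 14/5.

14/5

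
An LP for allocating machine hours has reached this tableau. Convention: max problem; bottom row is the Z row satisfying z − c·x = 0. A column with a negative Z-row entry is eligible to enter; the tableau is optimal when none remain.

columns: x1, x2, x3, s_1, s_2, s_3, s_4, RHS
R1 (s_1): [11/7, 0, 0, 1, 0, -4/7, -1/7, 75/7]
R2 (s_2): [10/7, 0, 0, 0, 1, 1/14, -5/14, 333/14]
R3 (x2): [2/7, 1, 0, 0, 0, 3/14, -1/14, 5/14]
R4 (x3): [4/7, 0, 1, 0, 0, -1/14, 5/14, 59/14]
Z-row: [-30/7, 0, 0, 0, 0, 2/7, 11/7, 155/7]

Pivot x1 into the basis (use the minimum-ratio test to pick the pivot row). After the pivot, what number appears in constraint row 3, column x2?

7/2

Ratio test on column x1 — row 1: (75/7)/(11/7) = 75/11; row 2: (333/14)/(10/7) = 333/20; row 3: (5/14)/(2/7) = 5/4; row 4: (59/14)/(4/7) = 59/8. Minimum is 5/4 at row 3 (x2 leaves); pivot element 2/7.
Divide row 3 by 2/7; eliminate column x1 from the other rows.
In the new row 3, the x2 entry is the old entry divided by the pivot: 1/(2/7) = 7/2.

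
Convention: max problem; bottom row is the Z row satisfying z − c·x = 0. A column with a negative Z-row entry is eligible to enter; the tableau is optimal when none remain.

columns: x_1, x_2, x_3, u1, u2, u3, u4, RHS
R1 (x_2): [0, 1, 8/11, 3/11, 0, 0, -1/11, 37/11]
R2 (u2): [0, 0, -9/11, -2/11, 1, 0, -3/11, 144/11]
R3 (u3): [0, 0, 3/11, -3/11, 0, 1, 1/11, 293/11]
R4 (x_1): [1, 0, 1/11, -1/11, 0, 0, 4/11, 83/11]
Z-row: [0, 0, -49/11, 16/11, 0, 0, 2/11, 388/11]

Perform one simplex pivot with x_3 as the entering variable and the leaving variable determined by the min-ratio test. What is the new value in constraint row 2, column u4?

Ratio test on column x_3 — row 1: (37/11)/(8/11) = 37/8; row 2: entry -9/11 ≤ 0; row 3: (293/11)/(3/11) = 293/3; row 4: (83/11)/(1/11) = 83. Minimum is 37/8 at row 1 (x_2 leaves); pivot element 8/11.
Divide row 1 by 8/11; eliminate column x_3 from the other rows.
Row 2 update in column u4: -3/11 − (-9/11)·(-1/8) = -3/8.

-3/8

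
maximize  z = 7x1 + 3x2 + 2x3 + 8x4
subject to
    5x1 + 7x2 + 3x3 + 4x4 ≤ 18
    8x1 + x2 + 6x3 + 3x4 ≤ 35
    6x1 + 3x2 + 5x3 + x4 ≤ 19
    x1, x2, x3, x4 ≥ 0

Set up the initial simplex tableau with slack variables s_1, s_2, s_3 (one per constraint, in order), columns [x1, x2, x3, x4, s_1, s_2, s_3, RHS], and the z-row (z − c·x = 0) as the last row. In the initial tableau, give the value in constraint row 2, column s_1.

Slack s_1 belongs to constraint 1; its column is the unit vector e_1, so the entry in row 2 is 0.

0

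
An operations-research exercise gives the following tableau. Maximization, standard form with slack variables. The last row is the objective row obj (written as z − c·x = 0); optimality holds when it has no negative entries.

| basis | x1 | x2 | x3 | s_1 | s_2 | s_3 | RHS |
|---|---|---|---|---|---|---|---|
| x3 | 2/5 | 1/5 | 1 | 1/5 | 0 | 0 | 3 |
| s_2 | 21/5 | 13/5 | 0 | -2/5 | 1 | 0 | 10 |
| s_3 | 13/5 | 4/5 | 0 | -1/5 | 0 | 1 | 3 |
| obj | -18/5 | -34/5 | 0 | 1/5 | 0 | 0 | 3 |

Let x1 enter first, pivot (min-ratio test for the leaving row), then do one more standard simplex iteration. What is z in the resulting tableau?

Ratio test on column x1 — row 1: 3/(2/5) = 15/2; row 2: 10/(21/5) = 50/21; row 3: 3/(13/5) = 15/13. Minimum is 15/13 at row 3 (s_3 leaves); pivot element 13/5.
Pivot on row 3; the obj-row RHS becomes 3 − (-18/5)·(15/13) = 93/13.
Next entering variable (most negative obj-row entry -74/13): x2.
Ratio test on column x2 — row 1: (33/13)/(1/13) = 33; row 2: (67/13)/(17/13) = 67/17; row 3: (15/13)/(4/13) = 15/4. Minimum is 15/4 at row 3 (x1 leaves); pivot element 4/13.
After the second pivot the obj-row RHS is 93/13 − (-74/13)·(15/4) = 57/2.

57/2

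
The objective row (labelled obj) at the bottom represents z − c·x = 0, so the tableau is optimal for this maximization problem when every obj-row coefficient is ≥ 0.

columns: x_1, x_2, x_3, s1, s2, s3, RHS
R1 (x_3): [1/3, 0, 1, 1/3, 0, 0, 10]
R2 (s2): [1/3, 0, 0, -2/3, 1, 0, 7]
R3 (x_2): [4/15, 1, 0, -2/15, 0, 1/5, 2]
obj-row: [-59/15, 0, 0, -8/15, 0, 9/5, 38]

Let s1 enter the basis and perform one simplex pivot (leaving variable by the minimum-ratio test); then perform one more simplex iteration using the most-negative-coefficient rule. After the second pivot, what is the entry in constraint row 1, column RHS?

Ratio test on column s1 — row 1: 10/(1/3) = 30; row 2: entry -2/3 ≤ 0; row 3: entry -2/15 ≤ 0. Minimum is 30 at row 1 (x_3 leaves); pivot element 1/3.
Divide row 1 by 1/3; eliminate column s1 from the other rows.
Second iteration: most negative obj-row entry is -17/5 in column x_1, so x_1 enters.
Ratio test on column x_1 — row 1: 30/1 = 30; row 2: 27/1 = 27; row 3: 6/(2/5) = 15. Minimum is 15 at row 3 (x_2 leaves); pivot element 2/5.
Divide row 3 by 2/5; eliminate column x_1 from the other rows.
After both pivots, the entry at constraint row 1, column RHS is 15.

15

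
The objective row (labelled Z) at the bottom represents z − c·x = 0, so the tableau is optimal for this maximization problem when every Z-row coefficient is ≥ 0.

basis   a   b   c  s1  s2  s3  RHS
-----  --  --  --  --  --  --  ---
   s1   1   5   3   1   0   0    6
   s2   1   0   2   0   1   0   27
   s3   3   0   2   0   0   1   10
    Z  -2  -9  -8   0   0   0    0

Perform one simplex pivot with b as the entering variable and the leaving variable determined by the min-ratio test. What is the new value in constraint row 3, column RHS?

Ratio test on column b — row 1: 6/5 = 6/5; row 2: entry 0 ≤ 0; row 3: entry 0 ≤ 0. Minimum is 6/5 at row 1 (s1 leaves); pivot element 5.
Divide row 1 by 5; eliminate column b from the other rows.
Row 3 update in column RHS: 10 − 0·(6/5) = 10.

10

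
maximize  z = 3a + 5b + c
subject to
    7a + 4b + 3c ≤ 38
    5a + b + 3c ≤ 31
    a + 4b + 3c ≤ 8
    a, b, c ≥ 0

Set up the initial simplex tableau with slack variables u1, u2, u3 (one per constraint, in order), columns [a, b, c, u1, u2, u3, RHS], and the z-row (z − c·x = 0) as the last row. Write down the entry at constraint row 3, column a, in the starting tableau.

1

Constraint 3 has coefficient 1 on a.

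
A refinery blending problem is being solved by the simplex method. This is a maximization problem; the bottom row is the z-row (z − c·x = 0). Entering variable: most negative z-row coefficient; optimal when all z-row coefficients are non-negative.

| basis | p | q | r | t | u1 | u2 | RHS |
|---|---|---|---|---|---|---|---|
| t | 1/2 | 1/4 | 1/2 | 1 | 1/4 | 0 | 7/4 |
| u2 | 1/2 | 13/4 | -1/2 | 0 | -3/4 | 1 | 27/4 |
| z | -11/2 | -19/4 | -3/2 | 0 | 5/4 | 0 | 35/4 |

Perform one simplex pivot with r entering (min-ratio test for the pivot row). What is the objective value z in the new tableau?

Ratio test on column r — row 1: (7/4)/(1/2) = 7/2; row 2: entry -1/2 ≤ 0. Minimum is 7/2 at row 1 (t leaves); pivot element 1/2.
Pivot on row 1; the z-row RHS becomes 35/4 − (-3/2)·(7/2) = 14.

14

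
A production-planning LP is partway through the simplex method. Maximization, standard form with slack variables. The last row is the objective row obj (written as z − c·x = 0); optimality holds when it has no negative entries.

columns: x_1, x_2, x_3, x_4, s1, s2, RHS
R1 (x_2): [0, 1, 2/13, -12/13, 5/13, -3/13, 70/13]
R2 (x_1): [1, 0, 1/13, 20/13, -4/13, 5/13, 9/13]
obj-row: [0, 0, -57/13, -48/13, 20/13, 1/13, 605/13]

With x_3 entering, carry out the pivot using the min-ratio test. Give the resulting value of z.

Ratio test on column x_3 — row 1: (70/13)/(2/13) = 35; row 2: (9/13)/(1/13) = 9. Minimum is 9 at row 2 (x_1 leaves); pivot element 1/13.
Pivot on row 2; the obj-row RHS becomes 605/13 − (-57/13)·9 = 86.

86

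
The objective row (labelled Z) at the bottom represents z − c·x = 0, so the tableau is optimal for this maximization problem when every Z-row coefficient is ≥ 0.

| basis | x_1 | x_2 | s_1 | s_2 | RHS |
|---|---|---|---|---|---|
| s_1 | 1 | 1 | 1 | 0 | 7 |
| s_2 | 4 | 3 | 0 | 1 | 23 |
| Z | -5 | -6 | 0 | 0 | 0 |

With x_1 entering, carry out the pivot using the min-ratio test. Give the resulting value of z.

115/4

Ratio test on column x_1 — row 1: 7/1 = 7; row 2: 23/4 = 23/4. Minimum is 23/4 at row 2 (s_2 leaves); pivot element 4.
Pivot on row 2; the Z-row RHS becomes 0 − (-5)·(23/4) = 115/4.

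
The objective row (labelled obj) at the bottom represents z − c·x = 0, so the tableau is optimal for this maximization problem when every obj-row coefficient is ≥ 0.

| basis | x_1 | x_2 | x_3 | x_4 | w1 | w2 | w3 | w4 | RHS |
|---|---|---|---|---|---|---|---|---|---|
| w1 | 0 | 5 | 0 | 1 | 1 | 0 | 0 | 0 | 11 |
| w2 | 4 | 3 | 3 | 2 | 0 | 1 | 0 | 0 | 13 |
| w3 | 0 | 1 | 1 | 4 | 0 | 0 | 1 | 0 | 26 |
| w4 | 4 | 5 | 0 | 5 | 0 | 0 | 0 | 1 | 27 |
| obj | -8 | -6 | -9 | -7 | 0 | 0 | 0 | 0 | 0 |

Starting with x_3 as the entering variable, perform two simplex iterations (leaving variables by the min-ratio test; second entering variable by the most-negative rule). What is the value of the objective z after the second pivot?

222/5

Ratio test on column x_3 — row 1: entry 0 ≤ 0; row 2: 13/3 = 13/3; row 3: 26/1 = 26; row 4: entry 0 ≤ 0. Minimum is 13/3 at row 2 (w2 leaves); pivot element 3.
Pivot on row 2; the obj-row RHS becomes 0 − (-9)·(13/3) = 39.
Next entering variable (most negative obj-row entry -1): x_4.
Ratio test on column x_4 — row 1: 11/1 = 11; row 2: (13/3)/(2/3) = 13/2; row 3: (65/3)/(10/3) = 13/2; row 4: 27/5 = 27/5. Minimum is 27/5 at row 4 (w4 leaves); pivot element 5.
After the second pivot the obj-row RHS is 39 − (-1)·(27/5) = 222/5.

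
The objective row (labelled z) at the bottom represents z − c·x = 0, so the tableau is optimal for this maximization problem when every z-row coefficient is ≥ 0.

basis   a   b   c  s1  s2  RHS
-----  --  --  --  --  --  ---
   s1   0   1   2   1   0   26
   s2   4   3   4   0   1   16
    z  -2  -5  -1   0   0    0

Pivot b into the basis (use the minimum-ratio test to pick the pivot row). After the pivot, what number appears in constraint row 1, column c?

2/3

Ratio test on column b — row 1: 26/1 = 26; row 2: 16/3 = 16/3. Minimum is 16/3 at row 2 (s2 leaves); pivot element 3.
Divide row 2 by 3; eliminate column b from the other rows.
Row 1 update in column c: 2 − 1·(4/3) = 2/3.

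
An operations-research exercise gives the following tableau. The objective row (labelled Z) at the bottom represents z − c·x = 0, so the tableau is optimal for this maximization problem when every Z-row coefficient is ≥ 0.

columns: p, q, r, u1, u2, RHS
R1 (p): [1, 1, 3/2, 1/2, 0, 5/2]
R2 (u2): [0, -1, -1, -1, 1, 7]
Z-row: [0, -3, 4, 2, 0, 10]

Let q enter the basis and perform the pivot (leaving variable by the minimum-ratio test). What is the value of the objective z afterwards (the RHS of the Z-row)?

Ratio test on column q — row 1: (5/2)/1 = 5/2; row 2: entry -1 ≤ 0. Minimum is 5/2 at row 1 (p leaves); pivot element 1.
Pivot on row 1; the Z-row RHS becomes 10 − (-3)·(5/2) = 35/2.

35/2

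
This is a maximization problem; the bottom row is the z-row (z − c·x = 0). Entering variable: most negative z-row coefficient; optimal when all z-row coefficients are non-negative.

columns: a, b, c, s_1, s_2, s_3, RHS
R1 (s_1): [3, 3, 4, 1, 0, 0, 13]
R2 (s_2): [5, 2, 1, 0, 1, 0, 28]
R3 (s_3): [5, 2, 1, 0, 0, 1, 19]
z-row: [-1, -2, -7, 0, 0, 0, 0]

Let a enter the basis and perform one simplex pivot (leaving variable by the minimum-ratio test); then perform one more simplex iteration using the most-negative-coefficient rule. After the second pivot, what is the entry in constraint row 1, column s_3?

-3/17

Ratio test on column a — row 1: 13/3 = 13/3; row 2: 28/5 = 28/5; row 3: 19/5 = 19/5. Minimum is 19/5 at row 3 (s_3 leaves); pivot element 5.
Divide row 3 by 5; eliminate column a from the other rows.
Second iteration: most negative z-row entry is -34/5 in column c, so c enters.
Ratio test on column c — row 1: (8/5)/(17/5) = 8/17; row 2: entry 0 ≤ 0; row 3: (19/5)/(1/5) = 19. Minimum is 8/17 at row 1 (s_1 leaves); pivot element 17/5.
Divide row 1 by 17/5; eliminate column c from the other rows.
After both pivots, the entry at constraint row 1, column s_3 is -3/17.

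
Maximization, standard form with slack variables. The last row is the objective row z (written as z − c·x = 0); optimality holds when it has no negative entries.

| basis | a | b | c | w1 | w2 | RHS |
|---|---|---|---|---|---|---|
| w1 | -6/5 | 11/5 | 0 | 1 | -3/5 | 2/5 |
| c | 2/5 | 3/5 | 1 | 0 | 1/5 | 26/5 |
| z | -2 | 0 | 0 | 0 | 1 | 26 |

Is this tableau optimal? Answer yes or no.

The z-row has a negative entry -2 in column a, so it is not optimal.

no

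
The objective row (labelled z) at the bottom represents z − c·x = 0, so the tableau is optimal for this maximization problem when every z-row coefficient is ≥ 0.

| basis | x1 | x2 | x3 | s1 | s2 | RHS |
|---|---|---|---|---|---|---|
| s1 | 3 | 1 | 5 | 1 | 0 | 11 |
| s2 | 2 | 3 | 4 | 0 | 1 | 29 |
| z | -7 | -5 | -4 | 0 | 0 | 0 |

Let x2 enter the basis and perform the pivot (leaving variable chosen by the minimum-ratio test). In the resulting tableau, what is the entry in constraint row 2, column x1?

2/3

Ratio test on column x2 — row 1: 11/1 = 11; row 2: 29/3 = 29/3. Minimum is 29/3 at row 2 (s2 leaves); pivot element 3.
Divide row 2 by 3; eliminate column x2 from the other rows.
In the new row 2, the x1 entry is the old entry divided by the pivot: 2/3 = 2/3.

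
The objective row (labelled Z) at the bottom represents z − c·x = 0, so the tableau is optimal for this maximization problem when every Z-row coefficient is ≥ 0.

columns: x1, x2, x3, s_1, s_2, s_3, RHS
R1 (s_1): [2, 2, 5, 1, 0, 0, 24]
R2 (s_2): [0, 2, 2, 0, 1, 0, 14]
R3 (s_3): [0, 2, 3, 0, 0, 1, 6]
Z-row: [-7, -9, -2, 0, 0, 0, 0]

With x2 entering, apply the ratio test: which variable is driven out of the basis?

Column x2 entries and ratios — s_1: 24/2 = 12; s_2: 14/2 = 7; s_3: 6/2 = 3.
Smallest ratio is 3 in the row of s_3, so s_3 leaves.

s_3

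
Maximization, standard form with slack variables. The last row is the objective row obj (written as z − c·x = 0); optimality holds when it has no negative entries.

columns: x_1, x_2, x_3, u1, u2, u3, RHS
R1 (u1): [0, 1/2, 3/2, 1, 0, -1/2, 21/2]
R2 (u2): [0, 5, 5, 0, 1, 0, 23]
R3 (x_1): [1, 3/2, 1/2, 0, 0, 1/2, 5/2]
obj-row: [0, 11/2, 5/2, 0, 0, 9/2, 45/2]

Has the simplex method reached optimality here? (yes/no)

yes

Every obj-row coefficient is ≥ 0, so the tableau is optimal.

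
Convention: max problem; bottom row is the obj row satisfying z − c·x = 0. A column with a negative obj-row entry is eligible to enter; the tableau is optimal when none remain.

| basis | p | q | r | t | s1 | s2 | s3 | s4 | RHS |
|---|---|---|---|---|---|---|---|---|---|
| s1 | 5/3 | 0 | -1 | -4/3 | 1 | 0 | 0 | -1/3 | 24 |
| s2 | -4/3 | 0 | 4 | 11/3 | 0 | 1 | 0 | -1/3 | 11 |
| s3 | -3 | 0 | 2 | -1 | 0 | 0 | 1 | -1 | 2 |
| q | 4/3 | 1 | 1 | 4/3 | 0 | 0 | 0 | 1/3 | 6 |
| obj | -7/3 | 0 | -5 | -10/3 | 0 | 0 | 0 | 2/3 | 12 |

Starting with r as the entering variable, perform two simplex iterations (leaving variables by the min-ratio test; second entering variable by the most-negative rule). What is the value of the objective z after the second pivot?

Ratio test on column r — row 1: entry -1 ≤ 0; row 2: 11/4 = 11/4; row 3: 2/2 = 1; row 4: 6/1 = 6. Minimum is 1 at row 3 (s3 leaves); pivot element 2.
Pivot on row 3; the obj-row RHS becomes 12 − (-5)·1 = 17.
Next entering variable (most negative obj-row entry -59/6): p.
Ratio test on column p — row 1: 25/(1/6) = 150; row 2: 7/(14/3) = 3/2; row 3: entry -3/2 ≤ 0; row 4: 5/(17/6) = 30/17. Minimum is 3/2 at row 2 (s2 leaves); pivot element 14/3.
After the second pivot the obj-row RHS is 17 − (-59/6)·(3/2) = 127/4.

127/4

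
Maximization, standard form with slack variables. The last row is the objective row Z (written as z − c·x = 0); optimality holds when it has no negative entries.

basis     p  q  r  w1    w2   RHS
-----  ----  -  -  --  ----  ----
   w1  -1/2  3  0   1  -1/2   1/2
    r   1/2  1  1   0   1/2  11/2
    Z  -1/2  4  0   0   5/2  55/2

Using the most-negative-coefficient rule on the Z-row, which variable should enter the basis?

p

Negative Z-row entries: p: -1/2.
The most negative is -1/2 in column p, so p enters.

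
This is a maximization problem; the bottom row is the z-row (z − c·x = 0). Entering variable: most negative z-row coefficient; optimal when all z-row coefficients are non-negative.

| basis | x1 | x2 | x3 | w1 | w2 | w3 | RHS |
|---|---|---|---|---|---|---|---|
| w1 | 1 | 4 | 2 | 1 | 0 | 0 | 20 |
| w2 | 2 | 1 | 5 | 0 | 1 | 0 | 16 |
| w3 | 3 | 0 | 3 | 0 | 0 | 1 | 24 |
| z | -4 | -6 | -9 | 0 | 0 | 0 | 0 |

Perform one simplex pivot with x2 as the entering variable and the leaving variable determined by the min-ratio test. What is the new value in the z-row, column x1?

-5/2

Ratio test on column x2 — row 1: 20/4 = 5; row 2: 16/1 = 16; row 3: entry 0 ≤ 0. Minimum is 5 at row 1 (w1 leaves); pivot element 4.
Divide row 1 by 4; eliminate column x2 from the other rows.
z-row update in column x1: -4 − (-6)·(1/4) = -5/2.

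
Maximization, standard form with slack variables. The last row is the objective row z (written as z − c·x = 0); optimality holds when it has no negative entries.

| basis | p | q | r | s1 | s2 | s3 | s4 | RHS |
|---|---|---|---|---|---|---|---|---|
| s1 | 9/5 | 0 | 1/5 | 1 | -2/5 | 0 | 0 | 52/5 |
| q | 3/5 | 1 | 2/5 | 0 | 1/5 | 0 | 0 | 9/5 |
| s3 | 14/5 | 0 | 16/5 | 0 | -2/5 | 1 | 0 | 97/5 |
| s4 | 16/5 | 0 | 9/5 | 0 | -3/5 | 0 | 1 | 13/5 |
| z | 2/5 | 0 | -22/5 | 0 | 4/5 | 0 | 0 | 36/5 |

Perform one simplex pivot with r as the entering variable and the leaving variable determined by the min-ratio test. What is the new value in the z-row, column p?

Ratio test on column r — row 1: (52/5)/(1/5) = 52; row 2: (9/5)/(2/5) = 9/2; row 3: (97/5)/(16/5) = 97/16; row 4: (13/5)/(9/5) = 13/9. Minimum is 13/9 at row 4 (s4 leaves); pivot element 9/5.
Divide row 4 by 9/5; eliminate column r from the other rows.
z-row update in column p: 2/5 − (-22/5)·(16/9) = 74/9.

74/9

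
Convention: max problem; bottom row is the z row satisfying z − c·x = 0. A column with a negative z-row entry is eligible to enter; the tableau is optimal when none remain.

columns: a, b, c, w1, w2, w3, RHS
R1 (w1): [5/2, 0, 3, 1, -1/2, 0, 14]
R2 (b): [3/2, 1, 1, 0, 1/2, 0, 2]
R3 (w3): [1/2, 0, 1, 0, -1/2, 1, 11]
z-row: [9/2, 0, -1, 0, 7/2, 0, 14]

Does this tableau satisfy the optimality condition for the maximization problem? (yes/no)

The z-row has a negative entry -1 in column c, so it is not optimal.

no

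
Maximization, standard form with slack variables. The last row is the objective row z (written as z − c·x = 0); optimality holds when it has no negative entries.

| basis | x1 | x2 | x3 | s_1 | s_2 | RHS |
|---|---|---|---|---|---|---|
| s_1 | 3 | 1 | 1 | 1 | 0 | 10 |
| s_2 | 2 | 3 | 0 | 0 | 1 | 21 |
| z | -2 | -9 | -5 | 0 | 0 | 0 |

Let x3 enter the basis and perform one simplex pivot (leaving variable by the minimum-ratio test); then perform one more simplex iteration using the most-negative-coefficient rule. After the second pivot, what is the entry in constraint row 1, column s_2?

-1/3

Ratio test on column x3 — row 1: 10/1 = 10; row 2: entry 0 ≤ 0. Minimum is 10 at row 1 (s_1 leaves); pivot element 1.
Divide row 1 by 1; eliminate column x3 from the other rows.
Second iteration: most negative z-row entry is -4 in column x2, so x2 enters.
Ratio test on column x2 — row 1: 10/1 = 10; row 2: 21/3 = 7. Minimum is 7 at row 2 (s_2 leaves); pivot element 3.
Divide row 2 by 3; eliminate column x2 from the other rows.
After both pivots, the entry at constraint row 1, column s_2 is -1/3.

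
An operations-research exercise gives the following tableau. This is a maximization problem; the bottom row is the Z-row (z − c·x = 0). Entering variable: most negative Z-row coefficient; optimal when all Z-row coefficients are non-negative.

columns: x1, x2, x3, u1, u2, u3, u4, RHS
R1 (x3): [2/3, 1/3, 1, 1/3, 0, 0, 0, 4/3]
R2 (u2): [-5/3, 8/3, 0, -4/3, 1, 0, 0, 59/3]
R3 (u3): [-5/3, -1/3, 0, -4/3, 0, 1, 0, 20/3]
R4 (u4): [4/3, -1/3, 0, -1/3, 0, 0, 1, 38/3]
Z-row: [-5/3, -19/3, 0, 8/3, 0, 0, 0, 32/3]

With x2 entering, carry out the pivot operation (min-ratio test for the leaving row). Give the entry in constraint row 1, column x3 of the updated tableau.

Ratio test on column x2 — row 1: (4/3)/(1/3) = 4; row 2: (59/3)/(8/3) = 59/8; row 3: entry -1/3 ≤ 0; row 4: entry -1/3 ≤ 0. Minimum is 4 at row 1 (x3 leaves); pivot element 1/3.
Divide row 1 by 1/3; eliminate column x2 from the other rows.
In the new row 1, the x3 entry is the old entry divided by the pivot: 1/(1/3) = 3.

3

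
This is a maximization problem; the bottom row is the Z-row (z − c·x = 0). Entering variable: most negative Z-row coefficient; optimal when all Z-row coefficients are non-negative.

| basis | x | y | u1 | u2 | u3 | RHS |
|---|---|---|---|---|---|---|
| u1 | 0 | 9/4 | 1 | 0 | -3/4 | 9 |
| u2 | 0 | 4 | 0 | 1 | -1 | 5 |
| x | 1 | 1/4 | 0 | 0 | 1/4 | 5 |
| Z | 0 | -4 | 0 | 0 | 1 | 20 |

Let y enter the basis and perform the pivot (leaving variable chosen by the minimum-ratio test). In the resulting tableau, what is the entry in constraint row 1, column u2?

-9/16

Ratio test on column y — row 1: 9/(9/4) = 4; row 2: 5/4 = 5/4; row 3: 5/(1/4) = 20. Minimum is 5/4 at row 2 (u2 leaves); pivot element 4.
Divide row 2 by 4; eliminate column y from the other rows.
Row 1 update in column u2: 0 − (9/4)·(1/4) = -9/16.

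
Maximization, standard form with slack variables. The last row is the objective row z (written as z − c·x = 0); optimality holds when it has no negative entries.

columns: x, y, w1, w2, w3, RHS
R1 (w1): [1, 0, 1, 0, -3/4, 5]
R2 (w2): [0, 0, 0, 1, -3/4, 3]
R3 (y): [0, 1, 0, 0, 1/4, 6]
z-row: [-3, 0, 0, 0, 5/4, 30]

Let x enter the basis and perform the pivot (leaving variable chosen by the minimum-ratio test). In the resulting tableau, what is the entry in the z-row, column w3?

Ratio test on column x — row 1: 5/1 = 5; row 2: entry 0 ≤ 0; row 3: entry 0 ≤ 0. Minimum is 5 at row 1 (w1 leaves); pivot element 1.
Divide row 1 by 1; eliminate column x from the other rows.
z-row update in column w3: 5/4 − (-3)·(-3/4) = -1.

-1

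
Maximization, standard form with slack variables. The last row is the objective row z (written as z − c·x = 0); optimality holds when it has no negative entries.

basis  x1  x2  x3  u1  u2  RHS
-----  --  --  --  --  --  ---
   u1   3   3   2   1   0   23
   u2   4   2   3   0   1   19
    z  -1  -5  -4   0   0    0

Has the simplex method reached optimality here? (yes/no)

no

The z-row has a negative entry -5 in column x2, so it is not optimal.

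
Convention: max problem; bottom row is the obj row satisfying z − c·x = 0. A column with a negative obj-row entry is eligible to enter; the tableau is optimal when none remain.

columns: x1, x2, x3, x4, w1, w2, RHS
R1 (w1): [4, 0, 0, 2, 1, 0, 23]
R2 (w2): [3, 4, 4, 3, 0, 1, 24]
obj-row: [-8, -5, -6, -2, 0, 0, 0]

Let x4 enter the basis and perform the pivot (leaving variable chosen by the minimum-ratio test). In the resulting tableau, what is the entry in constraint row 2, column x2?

Ratio test on column x4 — row 1: 23/2 = 23/2; row 2: 24/3 = 8. Minimum is 8 at row 2 (w2 leaves); pivot element 3.
Divide row 2 by 3; eliminate column x4 from the other rows.
In the new row 2, the x2 entry is the old entry divided by the pivot: 4/3 = 4/3.

4/3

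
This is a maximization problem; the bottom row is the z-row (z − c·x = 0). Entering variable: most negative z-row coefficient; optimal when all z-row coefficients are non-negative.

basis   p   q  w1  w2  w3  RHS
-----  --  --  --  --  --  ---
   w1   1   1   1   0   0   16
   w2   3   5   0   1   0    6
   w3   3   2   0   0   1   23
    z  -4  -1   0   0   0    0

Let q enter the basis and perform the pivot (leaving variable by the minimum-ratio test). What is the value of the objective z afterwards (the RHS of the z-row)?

Ratio test on column q — row 1: 16/1 = 16; row 2: 6/5 = 6/5; row 3: 23/2 = 23/2. Minimum is 6/5 at row 2 (w2 leaves); pivot element 5.
Pivot on row 2; the z-row RHS becomes 0 − (-1)·(6/5) = 6/5.

6/5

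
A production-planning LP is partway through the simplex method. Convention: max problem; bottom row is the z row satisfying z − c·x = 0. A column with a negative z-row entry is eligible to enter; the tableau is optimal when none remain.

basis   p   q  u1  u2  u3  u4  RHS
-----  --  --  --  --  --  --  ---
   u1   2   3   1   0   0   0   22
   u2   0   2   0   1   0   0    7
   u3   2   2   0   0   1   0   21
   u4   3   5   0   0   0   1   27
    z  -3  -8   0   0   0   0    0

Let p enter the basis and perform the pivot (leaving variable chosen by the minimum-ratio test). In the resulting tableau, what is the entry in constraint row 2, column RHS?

Ratio test on column p — row 1: 22/2 = 11; row 2: entry 0 ≤ 0; row 3: 21/2 = 21/2; row 4: 27/3 = 9. Minimum is 9 at row 4 (u4 leaves); pivot element 3.
Divide row 4 by 3; eliminate column p from the other rows.
Row 2 update in column RHS: 7 − 0·9 = 7.

7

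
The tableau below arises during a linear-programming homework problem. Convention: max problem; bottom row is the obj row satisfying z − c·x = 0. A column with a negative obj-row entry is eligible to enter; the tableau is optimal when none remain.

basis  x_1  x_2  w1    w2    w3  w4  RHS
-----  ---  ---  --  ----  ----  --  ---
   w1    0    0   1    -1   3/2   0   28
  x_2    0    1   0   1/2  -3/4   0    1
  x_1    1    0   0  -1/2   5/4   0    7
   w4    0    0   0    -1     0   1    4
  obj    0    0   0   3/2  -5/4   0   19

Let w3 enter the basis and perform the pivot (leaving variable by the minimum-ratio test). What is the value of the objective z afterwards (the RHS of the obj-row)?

26

Ratio test on column w3 — row 1: 28/(3/2) = 56/3; row 2: entry -3/4 ≤ 0; row 3: 7/(5/4) = 28/5; row 4: entry 0 ≤ 0. Minimum is 28/5 at row 3 (x_1 leaves); pivot element 5/4.
Pivot on row 3; the obj-row RHS becomes 19 − (-5/4)·(28/5) = 26.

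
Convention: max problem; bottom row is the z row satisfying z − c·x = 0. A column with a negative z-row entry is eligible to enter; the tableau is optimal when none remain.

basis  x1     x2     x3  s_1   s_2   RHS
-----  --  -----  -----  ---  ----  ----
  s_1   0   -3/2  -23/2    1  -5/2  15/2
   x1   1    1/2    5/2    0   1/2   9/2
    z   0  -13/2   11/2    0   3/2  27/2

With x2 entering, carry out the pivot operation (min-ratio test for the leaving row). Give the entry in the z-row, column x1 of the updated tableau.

Ratio test on column x2 — row 1: entry -3/2 ≤ 0; row 2: (9/2)/(1/2) = 9. Minimum is 9 at row 2 (x1 leaves); pivot element 1/2.
Divide row 2 by 1/2; eliminate column x2 from the other rows.
z-row update in column x1: 0 − (-13/2)·2 = 13.

13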